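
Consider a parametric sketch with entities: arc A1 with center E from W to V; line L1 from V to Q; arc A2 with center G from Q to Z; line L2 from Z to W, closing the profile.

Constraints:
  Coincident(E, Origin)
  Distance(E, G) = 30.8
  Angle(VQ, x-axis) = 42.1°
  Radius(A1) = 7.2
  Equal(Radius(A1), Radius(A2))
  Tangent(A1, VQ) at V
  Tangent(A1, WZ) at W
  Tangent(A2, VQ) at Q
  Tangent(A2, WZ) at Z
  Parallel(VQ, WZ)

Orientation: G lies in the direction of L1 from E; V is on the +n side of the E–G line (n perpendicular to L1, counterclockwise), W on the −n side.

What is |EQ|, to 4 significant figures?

31.63

The slot axis is L1's direction at 42.1°, so u = (cos 42.1°, sin 42.1°) = (0.7420, 0.6704) and n = (−sin 42.1°, cos 42.1°) = (-0.6704, 0.7420). E is at the origin and G lies 30.8 along u from E, so G = 30.8·u = (22.85, 20.65). Tangency of A1 to both parallel lines with radius 7.2 puts V and W at E ± 7.2·n: V = (-4.827, 5.342), W = (4.827, -5.342). Equal radii place Q and Z the same way about G: Q = G + 7.2·n = (18.03, 25.99), Z = G − 7.2·n = (27.68, 15.31). Then |EQ| = |Q − E| = 31.63.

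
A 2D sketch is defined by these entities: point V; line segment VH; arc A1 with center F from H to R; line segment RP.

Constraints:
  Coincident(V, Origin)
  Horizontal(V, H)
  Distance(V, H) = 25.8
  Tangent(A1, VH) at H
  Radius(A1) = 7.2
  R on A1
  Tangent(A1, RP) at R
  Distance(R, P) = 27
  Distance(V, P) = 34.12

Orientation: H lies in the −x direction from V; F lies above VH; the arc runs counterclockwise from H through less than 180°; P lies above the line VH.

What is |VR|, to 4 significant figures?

19.59

Checks: |FH| = 7.200 ✓; |FR| = 7.200 ✓; ∠(FR, RP) = 90.00° ✓; |RP| = 27.00 ✓; |VP| = 34.12 ✓.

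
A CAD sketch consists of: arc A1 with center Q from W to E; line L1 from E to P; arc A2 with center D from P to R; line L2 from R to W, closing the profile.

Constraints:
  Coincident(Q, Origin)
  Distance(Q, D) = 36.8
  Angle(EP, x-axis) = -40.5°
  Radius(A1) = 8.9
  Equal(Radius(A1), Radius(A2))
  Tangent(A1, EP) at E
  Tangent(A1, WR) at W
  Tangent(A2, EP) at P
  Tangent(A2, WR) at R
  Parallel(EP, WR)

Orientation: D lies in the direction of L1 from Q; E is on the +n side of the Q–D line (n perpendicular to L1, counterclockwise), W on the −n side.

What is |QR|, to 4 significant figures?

37.86

The slot axis is L1's direction at -40.5°, so u = (cos -40.5°, sin -40.5°) = (0.7604, -0.6494) and n = (−sin -40.5°, cos -40.5°) = (0.6494, 0.7604). Q is at the origin and D lies 36.8 along u from Q, so D = 36.8·u = (27.98, -23.90). Tangency of A1 to both parallel lines with radius 8.9 puts E and W at Q ± 8.9·n: E = (5.780, 6.768), W = (-5.780, -6.768). Equal radii place P and R the same way about D: P = D + 8.9·n = (33.76, -17.13), R = D − 8.9·n = (22.20, -30.67). Then |QR| = |R − Q| = 37.86.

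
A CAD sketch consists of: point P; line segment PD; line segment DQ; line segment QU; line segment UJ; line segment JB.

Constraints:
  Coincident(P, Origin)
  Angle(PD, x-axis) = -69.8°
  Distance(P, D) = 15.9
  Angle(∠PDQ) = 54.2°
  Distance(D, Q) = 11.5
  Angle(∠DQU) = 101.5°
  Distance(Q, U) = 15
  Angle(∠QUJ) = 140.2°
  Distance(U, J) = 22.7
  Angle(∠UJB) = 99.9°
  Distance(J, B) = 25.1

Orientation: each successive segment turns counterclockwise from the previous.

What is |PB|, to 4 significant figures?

32.50

P is at the origin; PD runs at -69.8° with length 15.9, so D = (5.490, -14.92). ∠PDQ = 54.2° gives DQ at 56.00° from the x-axis; with |DQ| = 11.5, Q = (11.92, -5.388). ∠DQU = 101.5° gives QU at 134.5° from the x-axis; with |QU| = 15.0, U = (1.407, 5.311). ∠QUJ = 140.2° gives UJ at 174.3° from the x-axis; with |UJ| = 22.7, J = (-21.18, 7.565). ∠UJB = 99.9° gives JB at -105.6° from the x-axis; with |JB| = 25.1, B = (-27.93, -16.61). Then |PB| = |B − P| = 32.50.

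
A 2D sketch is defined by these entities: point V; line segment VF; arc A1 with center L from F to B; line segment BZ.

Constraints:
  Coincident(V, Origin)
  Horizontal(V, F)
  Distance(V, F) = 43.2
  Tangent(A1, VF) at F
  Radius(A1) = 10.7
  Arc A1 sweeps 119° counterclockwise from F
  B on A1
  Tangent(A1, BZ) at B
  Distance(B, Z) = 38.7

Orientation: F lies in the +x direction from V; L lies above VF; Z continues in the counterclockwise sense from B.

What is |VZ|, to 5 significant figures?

60.131

V is at the origin; V and F share the same y with |VF| = 43.2 and F on the +x side, so F = (43.200, 0.0000). A1 meets VF tangentially, so LF is at right angles to VF, so L = F + (0, 10.7) = (43.200, 10.700). On A1, F sits at bearing -90° from L; a 119° counterclockwise sweep puts B at bearing 29°, so B = L + 10.7·(cos 29°, sin 29°) = (52.558, 15.887). Since A1 is tangent to BZ there, LB ⟂ BZ, so BZ runs along (−sin 29°, cos 29°); with |BZ| = 38.7, Z = (33.796, 49.735). Then |VZ| = |Z − V| = 60.131.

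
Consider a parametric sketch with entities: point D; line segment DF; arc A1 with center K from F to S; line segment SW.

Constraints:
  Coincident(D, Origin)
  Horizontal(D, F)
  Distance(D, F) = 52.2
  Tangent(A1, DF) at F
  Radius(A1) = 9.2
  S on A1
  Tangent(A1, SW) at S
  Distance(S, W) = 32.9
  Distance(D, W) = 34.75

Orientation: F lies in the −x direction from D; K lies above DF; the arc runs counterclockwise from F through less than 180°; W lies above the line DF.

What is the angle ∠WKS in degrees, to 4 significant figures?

74.38°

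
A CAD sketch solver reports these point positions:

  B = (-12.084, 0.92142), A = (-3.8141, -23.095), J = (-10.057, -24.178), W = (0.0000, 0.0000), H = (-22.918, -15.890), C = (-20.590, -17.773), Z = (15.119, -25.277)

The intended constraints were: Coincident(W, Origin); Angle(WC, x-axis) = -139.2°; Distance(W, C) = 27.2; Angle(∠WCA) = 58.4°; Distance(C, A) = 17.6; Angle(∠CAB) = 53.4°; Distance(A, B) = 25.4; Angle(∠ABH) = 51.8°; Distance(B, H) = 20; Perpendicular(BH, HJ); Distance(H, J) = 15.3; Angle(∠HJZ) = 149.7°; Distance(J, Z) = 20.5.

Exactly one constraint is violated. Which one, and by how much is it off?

Distance(J, Z) = 20.5 — off by 4.70.

W = (0.00, 0.00) ✓; WC at -139.2° ✓; |WC| = 27.20 ✓; ∠WCA = 58.40° ✓; |CA| = 17.60 ✓; ∠CAB = 53.40° ✓; |AB| = 25.40 ✓; ∠ABH = 51.80° ✓; |BH| = 20.00 ✓; ∠(BH, HJ) = 90.00° ✓; |HJ| = 15.30 ✓; ∠HJZ = 149.7° ✓; |JZ| = 25.20 ✗.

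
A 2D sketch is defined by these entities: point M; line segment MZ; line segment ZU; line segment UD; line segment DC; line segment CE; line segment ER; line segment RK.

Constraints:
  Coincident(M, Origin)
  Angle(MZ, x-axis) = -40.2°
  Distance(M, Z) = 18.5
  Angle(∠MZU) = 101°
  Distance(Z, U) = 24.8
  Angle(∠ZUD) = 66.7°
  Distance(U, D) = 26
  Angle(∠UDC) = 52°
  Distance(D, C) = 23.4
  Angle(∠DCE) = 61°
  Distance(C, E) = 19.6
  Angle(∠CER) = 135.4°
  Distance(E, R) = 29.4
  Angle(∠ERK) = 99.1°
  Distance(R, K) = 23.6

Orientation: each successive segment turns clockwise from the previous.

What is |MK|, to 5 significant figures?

41.857

M is at the origin; MZ runs at -40.2° with length 18.5, so Z = (14.130, -11.941). ∠MZU = 101.0° gives ZU at -119.20° from the x-axis; with |ZU| = 24.8, U = (2.0313, -33.589). ∠ZUD = 66.7° gives UD at 127.50° from the x-axis; with |UD| = 26.0, D = (-13.796, -12.962). ∠UDC = 52.0° gives DC at -0.50000° from the x-axis; with |DC| = 23.4, C = (9.6026, -13.166). ∠DCE = 61.0° gives CE at -119.50° from the x-axis; with |CE| = 19.6, E = (-0.048883, -30.225). ∠CER = 135.4° gives ER at -164.10° from the x-axis; with |ER| = 29.4, R = (-28.324, -38.280). ∠ERK = 99.1° gives RK at 115.00° from the x-axis; with |RK| = 23.6, K = (-38.298, -16.891). Then |MK| = |K − M| = 41.857.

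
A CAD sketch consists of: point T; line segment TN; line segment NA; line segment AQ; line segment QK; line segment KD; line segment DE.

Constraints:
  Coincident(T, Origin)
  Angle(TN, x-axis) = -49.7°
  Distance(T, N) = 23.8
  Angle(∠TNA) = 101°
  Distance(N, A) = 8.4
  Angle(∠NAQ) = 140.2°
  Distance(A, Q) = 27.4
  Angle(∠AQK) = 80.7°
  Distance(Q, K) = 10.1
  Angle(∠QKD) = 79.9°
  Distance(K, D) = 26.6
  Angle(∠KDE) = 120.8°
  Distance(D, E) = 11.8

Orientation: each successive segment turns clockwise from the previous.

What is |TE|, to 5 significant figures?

37.270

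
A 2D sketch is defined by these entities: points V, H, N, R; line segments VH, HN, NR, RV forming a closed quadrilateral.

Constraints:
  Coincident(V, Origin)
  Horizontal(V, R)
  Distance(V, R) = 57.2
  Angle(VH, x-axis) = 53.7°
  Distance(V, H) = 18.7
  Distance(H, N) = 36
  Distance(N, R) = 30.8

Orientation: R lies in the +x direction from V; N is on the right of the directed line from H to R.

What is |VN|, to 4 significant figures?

34.06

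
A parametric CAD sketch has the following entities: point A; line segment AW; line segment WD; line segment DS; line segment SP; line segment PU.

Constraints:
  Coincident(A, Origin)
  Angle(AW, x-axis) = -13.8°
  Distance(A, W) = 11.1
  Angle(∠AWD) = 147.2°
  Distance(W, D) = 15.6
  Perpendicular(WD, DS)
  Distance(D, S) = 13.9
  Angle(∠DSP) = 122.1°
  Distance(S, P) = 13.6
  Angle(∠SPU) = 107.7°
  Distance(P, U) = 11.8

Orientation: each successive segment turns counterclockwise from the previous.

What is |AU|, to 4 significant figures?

8.692

A is at the origin; AW runs at -13.8° with length 11.1, so W = (10.78, -2.648). ∠AWD = 147.2° gives WD at 19.00° from the x-axis; with |WD| = 15.6, D = (25.53, 2.431). The perpendicularity gives DS at right angles to WD, so DS runs at 109.0°; with |DS| = 13.9, S = (21.00, 15.57). ∠DSP = 122.1° gives SP at 166.9° from the x-axis; with |SP| = 13.6, P = (7.758, 18.66). ∠SPU = 107.7° gives PU at -120.8° from the x-axis; with |PU| = 11.8, U = (1.716, 8.521). Then |AU| = |U − A| = 8.692.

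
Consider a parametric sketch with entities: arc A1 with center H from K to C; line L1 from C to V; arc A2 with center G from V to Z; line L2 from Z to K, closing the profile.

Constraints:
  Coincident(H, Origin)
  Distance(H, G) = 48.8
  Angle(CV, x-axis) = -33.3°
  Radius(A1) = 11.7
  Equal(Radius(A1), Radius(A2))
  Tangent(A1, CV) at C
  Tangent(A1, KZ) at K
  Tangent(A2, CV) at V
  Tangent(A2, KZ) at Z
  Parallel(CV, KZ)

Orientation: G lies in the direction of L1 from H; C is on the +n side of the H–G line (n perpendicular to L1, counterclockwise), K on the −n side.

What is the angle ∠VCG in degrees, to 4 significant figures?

13.48°

The slot axis is L1's direction at -33.3°, so u = (cos -33.3°, sin -33.3°) = (0.8358, -0.5490) and n = (−sin -33.3°, cos -33.3°) = (0.5490, 0.8358). H is at the origin and G lies 48.8 along u from H, so G = 48.8·u = (40.79, -26.79). Tangency of A1 to both parallel lines with radius 11.7 puts C and K at H ± 11.7·n: C = (6.424, 9.779), K = (-6.424, -9.779). Equal radii place V and Z the same way about G: V = G + 11.7·n = (47.21, -17.01), Z = G − 11.7·n = (34.36, -36.57). Then cos ∠VCG = CV·CG / (|CV||CG|), giving 13.48°.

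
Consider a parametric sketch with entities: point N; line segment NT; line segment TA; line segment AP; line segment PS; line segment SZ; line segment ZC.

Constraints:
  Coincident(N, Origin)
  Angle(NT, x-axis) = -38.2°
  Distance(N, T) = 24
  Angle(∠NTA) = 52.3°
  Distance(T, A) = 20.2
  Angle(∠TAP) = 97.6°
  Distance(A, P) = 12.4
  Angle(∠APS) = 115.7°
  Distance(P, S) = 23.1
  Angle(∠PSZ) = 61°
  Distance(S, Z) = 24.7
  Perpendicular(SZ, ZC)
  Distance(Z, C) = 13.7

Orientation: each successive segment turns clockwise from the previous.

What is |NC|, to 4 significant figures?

19.68

N is at the origin; NT runs at -38.2° with length 24.0, so T = (18.86, -14.84). ∠NTA = 52.3° gives TA at -165.9° from the x-axis; with |TA| = 20.2, A = (-0.7308, -19.76). ∠TAP = 97.6° gives AP at 111.7° from the x-axis; with |AP| = 12.4, P = (-5.316, -8.242). ∠APS = 115.7° gives PS at 47.40° from the x-axis; with |PS| = 23.1, S = (10.32, 8.762). ∠PSZ = 61.0° gives SZ at -71.60° from the x-axis; with |SZ| = 24.7, Z = (18.12, -14.67). The perpendicularity gives ZC at right angles to SZ, so ZC runs at -161.6°; with |ZC| = 13.7, C = (5.117, -19.00). Then |NC| = |C − N| = 19.68.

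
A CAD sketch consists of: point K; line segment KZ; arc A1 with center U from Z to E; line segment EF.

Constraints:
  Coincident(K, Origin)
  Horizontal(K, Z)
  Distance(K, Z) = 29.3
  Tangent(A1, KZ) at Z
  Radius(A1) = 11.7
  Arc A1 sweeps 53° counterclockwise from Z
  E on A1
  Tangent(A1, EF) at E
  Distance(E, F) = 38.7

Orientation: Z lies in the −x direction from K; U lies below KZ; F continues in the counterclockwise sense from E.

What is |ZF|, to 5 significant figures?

48.269

On A1, Z sits at bearing 90° from U; a 53° counterclockwise sweep puts E at bearing 143°, so E = U + 11.7·(cos 143°, sin 143°) = (-38.644, -4.6588). A1 meets EF tangentially, so UE is at right angles to EF, so EF runs along (−sin 143°, cos 143°); with |EF| = 38.7, F = (-61.934, -35.566). Then |ZF| = |F − Z| = 48.269.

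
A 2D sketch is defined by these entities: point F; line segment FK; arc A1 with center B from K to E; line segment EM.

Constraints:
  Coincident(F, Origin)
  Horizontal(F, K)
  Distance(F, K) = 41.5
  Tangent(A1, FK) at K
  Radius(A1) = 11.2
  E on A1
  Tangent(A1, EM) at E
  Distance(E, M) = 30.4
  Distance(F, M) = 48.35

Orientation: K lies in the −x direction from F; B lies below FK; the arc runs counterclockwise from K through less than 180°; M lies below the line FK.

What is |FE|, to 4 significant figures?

52.83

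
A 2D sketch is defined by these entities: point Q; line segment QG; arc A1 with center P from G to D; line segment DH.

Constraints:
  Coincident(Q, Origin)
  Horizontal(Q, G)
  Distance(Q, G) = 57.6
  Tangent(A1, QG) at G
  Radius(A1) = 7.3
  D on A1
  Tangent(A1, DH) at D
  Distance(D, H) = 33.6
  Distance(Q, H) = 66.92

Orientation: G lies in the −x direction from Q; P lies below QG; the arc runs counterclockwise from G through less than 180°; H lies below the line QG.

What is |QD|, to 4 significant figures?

65.19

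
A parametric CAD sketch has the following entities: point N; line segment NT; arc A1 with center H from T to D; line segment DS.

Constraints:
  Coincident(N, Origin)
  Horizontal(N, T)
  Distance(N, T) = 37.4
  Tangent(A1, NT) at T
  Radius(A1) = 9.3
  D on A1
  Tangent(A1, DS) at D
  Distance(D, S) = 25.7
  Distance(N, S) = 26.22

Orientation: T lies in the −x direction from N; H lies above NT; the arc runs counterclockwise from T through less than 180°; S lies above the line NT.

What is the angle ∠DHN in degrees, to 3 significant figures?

27.3°

Checks: |NT| = 37.40 ✓; |HD| = 9.300 ✓; ∠(HD, DS) = 90.00° ✓; |DS| = 25.70 ✓; |NS| = 26.22 ✓.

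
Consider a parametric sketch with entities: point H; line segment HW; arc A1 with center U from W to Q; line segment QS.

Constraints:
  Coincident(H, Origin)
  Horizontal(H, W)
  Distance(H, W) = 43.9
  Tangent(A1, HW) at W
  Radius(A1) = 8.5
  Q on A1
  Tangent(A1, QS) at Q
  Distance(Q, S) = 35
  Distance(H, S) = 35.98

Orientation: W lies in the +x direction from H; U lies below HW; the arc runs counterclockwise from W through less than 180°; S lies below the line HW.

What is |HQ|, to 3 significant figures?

37.2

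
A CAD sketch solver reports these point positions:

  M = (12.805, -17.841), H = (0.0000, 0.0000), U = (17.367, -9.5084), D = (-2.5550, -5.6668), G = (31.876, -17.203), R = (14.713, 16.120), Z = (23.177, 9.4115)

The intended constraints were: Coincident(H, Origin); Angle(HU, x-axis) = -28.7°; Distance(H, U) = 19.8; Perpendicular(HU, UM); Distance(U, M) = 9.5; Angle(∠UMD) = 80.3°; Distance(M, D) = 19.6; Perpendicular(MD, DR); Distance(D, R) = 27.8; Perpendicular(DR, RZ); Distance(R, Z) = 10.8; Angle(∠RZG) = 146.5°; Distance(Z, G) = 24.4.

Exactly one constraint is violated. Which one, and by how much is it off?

Distance(Z, G) = 24.4 — off by 3.60.

H = (0.00, 0.00) ✓; HU at -28.70° ✓; |HU| = 19.80 ✓; ∠(HU, UM) = 90.00° ✓; |UM| = 9.500 ✓; ∠UMD = 80.30° ✓; |MD| = 19.60 ✓; ∠(MD, DR) = 90.00° ✓; |DR| = 27.80 ✓; ∠(DR, RZ) = 90.00° ✓; |RZ| = 10.80 ✓; ∠RZG = 146.5° ✓; |ZG| = 28.00 ✗.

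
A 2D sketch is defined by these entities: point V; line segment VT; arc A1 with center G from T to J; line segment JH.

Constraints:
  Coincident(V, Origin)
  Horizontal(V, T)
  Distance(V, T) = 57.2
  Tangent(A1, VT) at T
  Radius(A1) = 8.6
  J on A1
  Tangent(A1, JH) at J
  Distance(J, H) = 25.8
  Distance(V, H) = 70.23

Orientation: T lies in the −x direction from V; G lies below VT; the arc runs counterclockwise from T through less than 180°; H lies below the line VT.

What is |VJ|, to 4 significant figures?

66.43

V is at the origin; VT is horizontal with |VT| = 57.2 and T on the −x side, so T = (-57.20, 0.000). The tangent condition forces GT to be normal to VT, so G = T + (0, -8.6) = (-57.20, -8.600). Since GJ ⟂ JH (tangency), |GH| = √(8.6² + 25.8²) = 27.20 regardless of where J sits on A1. So H lies on both circle(V, 70.23) and circle(G, 27.20); the below-VT intersection is H = (-60.54, -35.59). J is the foot of the tangent from H: J = (-65.63, -10.30).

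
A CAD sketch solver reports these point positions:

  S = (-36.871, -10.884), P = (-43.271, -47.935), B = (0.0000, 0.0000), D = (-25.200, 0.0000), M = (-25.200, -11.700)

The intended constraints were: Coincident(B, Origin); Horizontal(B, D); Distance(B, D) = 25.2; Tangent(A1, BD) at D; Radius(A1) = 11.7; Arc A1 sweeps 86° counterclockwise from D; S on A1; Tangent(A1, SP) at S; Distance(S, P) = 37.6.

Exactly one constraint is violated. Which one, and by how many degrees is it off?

Tangent(A1, SP) at S — off by 5.80°.

B = (0.00, 0.00) ✓; B.y = 0.00, D.y = 0.00 ✓; |BD| = 25.20 ✓; ∠(MD, DB) = 90.00° ✓; |MD| = 11.70 ✓; bearing(M→S) − bearing(M→D) = 86.00° ✓; |MS| = 11.70 ✓; ∠(MS, SP) = 95.80° ✗; |SP| = 37.60 ✓.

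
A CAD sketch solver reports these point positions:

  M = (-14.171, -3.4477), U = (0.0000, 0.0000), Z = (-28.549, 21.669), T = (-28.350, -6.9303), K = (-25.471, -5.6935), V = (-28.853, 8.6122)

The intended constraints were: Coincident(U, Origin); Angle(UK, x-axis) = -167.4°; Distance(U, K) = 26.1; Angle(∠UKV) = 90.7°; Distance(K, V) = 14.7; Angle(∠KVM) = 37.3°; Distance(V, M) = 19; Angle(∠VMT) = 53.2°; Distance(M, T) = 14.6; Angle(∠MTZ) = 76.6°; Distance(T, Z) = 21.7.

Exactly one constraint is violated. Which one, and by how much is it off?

Distance(T, Z) = 21.7 — off by 6.90.

U = (0.00, 0.00) ✓; UK at -167.4° ✓; |UK| = 26.10 ✓; ∠UKV = 90.70° ✓; |KV| = 14.70 ✓; ∠KVM = 37.30° ✓; |VM| = 19.00 ✓; ∠VMT = 53.20° ✓; |MT| = 14.60 ✓; ∠MTZ = 76.60° ✓; |TZ| = 28.60 ✗.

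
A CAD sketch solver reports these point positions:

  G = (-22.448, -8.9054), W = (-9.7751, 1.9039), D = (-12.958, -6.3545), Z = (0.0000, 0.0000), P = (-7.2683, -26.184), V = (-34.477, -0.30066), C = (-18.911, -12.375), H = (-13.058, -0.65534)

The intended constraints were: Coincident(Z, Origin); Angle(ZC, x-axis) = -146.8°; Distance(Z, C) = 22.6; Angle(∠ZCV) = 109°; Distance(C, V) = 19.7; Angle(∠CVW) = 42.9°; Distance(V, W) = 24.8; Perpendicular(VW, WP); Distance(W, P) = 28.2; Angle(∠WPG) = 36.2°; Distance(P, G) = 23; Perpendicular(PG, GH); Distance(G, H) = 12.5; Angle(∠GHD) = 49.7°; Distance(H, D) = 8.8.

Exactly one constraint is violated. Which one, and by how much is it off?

Distance(H, D) = 8.8 — off by 3.10.

Z = (0.00, 0.00) ✓; ZC at -146.8° ✓; |ZC| = 22.60 ✓; ∠ZCV = 109.0° ✓; |CV| = 19.70 ✓; ∠CVW = 42.90° ✓; |VW| = 24.80 ✓; ∠(VW, WP) = 90.00° ✓; |WP| = 28.20 ✓; ∠WPG = 36.20° ✓; |PG| = 23.00 ✓; ∠(PG, GH) = 90.00° ✓; |GH| = 12.50 ✓; ∠GHD = 49.70° ✓; |HD| = 5.700 ✗.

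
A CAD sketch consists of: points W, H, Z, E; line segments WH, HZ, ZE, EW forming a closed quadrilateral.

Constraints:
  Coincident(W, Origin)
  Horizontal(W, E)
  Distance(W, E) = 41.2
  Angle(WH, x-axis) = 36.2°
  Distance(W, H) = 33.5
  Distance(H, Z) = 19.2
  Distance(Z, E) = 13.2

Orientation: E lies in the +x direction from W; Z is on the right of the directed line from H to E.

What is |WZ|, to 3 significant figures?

28.0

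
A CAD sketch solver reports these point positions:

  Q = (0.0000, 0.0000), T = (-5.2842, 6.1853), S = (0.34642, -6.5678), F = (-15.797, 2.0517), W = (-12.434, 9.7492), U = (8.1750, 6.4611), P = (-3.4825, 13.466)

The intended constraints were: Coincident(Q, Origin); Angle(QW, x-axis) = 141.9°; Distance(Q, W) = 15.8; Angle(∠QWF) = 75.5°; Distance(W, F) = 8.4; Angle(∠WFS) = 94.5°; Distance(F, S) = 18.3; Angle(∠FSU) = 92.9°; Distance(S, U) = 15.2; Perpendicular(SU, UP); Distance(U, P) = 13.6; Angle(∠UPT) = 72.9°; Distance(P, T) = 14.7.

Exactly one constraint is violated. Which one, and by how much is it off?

Distance(P, T) = 14.7 — off by 7.20.

Q = (0.00, 0.00) ✓; QW at 141.9° ✓; |QW| = 15.80 ✓; ∠QWF = 75.50° ✓; |WF| = 8.400 ✓; ∠WFS = 94.50° ✓; |FS| = 18.30 ✓; ∠FSU = 92.90° ✓; |SU| = 15.20 ✓; ∠(SU, UP) = 90.00° ✓; |UP| = 13.60 ✓; ∠UPT = 72.90° ✓; |PT| = 7.500 ✗.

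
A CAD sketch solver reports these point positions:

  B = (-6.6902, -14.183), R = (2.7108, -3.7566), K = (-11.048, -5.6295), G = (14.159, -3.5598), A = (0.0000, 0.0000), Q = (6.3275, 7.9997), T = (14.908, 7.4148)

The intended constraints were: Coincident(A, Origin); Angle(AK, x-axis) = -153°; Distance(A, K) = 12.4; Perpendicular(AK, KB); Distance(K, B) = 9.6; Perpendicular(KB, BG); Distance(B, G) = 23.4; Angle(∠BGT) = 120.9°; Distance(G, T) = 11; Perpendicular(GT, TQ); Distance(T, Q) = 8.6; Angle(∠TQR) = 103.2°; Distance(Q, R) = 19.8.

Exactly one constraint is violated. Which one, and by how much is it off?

Distance(Q, R) = 19.8 — off by 7.50.

A = (0.00, 0.00) ✓; AK at -153.0° ✓; |AK| = 12.40 ✓; ∠(AK, KB) = 90.00° ✓; |KB| = 9.600 ✓; ∠(KB, BG) = 90.00° ✓; |BG| = 23.40 ✓; ∠BGT = 120.9° ✓; |GT| = 11.00 ✓; ∠(GT, TQ) = 90.00° ✓; |TQ| = 8.600 ✓; ∠TQR = 103.2° ✓; |QR| = 12.30 ✗.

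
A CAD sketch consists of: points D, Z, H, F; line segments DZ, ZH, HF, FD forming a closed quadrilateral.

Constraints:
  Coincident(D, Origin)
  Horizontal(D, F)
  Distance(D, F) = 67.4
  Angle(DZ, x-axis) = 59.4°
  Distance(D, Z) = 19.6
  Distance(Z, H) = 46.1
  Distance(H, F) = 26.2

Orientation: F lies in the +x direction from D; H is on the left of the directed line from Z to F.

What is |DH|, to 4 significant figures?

60.33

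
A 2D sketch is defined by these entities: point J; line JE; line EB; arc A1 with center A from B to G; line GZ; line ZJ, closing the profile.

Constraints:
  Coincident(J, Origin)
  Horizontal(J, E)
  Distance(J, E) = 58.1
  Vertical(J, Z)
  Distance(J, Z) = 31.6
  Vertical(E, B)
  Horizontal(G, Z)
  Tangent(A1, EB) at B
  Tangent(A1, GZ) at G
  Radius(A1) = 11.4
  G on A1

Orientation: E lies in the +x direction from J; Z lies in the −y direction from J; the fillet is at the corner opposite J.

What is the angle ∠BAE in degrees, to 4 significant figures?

60.56°

The virtual corner opposite J is at (58.10, -31.60). The tangent condition forces AB to be normal to EB and since A1 is tangent to GZ there, AG ⟂ GZ, with radius 11.4, so the center A sits 11.4 in from both sides at A = (46.70, -20.20). That places the tangent points at B = (58.10, -20.20) on EB and G = (46.70, -31.60) on GZ. Then cos ∠BAE = AB·AE / (|AB||AE|), giving 60.56°.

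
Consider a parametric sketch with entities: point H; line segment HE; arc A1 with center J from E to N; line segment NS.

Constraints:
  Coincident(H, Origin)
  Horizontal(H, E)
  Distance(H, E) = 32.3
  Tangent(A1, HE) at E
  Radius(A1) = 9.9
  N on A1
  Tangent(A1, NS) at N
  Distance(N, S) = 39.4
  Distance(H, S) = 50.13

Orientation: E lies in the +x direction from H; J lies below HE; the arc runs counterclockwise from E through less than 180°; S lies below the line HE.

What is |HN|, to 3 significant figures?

24.0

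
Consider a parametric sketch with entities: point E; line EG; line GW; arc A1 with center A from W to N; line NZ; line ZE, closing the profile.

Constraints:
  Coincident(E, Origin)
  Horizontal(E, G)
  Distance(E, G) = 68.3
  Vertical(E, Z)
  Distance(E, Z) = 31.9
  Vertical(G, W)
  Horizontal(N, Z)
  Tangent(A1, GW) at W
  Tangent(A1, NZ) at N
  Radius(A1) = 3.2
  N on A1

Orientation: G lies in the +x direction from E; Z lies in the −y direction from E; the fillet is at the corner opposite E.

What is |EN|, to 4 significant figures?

72.50

E is at the origin; E and G share the same y with |EG| = 68.3 and G on the +x side, so G = (68.30, 0.000). EZ is vertical with |EZ| = 31.9 and Z on the −y side, so Z = (0.000, -31.90). The virtual corner opposite E is at (68.30, -31.90). A1 meets GW tangentially, so AW is at right angles to GW and A1 meets NZ tangentially, so AN is at right angles to NZ, with radius 3.2, so the center A sits 3.2 in from both sides at A = (65.10, -28.70). That places the tangent points at W = (68.30, -28.70) on GW and N = (65.10, -31.90) on NZ. Then |EN| = |N − E| = 72.50.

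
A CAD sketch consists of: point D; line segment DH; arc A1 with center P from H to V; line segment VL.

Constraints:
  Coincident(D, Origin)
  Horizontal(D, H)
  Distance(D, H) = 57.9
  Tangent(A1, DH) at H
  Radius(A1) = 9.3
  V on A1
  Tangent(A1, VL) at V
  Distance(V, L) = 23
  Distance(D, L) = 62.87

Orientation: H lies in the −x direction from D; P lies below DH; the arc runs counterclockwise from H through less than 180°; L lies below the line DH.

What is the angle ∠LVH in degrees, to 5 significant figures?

118.43°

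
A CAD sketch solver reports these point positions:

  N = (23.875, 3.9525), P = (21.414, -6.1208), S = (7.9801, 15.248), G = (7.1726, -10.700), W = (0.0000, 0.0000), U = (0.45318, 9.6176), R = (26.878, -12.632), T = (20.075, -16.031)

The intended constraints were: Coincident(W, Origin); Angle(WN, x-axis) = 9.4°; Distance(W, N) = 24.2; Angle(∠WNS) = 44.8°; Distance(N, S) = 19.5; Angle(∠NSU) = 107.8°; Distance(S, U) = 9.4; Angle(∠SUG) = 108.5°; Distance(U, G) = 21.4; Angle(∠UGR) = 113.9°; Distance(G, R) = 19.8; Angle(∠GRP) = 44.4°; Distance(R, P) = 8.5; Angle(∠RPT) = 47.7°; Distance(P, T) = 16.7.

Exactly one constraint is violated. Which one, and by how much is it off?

Distance(P, T) = 16.7 — off by 6.70.

W = (0.00, 0.00) ✓; WN at 9.400° ✓; |WN| = 24.20 ✓; ∠WNS = 44.80° ✓; |NS| = 19.50 ✓; ∠NSU = 107.8° ✓; |SU| = 9.400 ✓; ∠SUG = 108.5° ✓; |UG| = 21.40 ✓; ∠UGR = 113.9° ✓; |GR| = 19.80 ✓; ∠GRP = 44.40° ✓; |RP| = 8.500 ✓; ∠RPT = 47.70° ✓; |PT| = 10.00 ✗.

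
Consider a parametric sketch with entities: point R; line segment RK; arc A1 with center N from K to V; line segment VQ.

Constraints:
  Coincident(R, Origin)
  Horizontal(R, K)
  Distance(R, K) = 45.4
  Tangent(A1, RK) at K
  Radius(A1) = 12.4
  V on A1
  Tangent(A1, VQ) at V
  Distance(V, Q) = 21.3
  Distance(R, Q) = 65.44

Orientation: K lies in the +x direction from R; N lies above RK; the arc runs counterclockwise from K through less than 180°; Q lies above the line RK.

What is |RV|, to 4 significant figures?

59.35

Checks: |NV| = 12.40 ✓; ∠(NV, VQ) = 90.00° ✓; |VQ| = 21.30 ✓; |RQ| = 65.44 ✓.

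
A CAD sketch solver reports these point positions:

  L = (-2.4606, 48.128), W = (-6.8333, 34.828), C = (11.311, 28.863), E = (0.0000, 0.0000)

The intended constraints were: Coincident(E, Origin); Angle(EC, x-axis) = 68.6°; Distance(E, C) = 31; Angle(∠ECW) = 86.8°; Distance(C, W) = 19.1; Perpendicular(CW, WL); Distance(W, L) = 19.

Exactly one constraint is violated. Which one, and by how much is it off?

Distance(W, L) = 19 — off by 5.00.

E = (0.00, 0.00) ✓; EC at 68.60° ✓; |EC| = 31.00 ✓; ∠ECW = 86.80° ✓; |CW| = 19.10 ✓; ∠(CW, WL) = 90.00° ✓; |WL| = 14.00 ✗.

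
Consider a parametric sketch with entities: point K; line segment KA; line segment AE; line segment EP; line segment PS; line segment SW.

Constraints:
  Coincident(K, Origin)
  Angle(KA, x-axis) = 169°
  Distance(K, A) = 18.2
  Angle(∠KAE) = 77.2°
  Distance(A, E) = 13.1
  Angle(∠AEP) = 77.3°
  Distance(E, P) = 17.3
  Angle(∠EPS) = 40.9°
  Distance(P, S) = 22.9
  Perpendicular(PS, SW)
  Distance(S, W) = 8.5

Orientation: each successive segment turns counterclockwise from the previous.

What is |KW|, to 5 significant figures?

25.144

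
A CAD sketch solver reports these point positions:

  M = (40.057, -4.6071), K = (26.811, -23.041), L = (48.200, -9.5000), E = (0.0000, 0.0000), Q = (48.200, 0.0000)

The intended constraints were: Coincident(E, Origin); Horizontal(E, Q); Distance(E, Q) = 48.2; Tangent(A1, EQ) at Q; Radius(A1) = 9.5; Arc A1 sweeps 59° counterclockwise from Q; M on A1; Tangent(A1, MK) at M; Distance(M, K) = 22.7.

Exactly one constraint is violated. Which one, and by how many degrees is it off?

Tangent(A1, MK) at M — off by 4.70°.

E = (0.00, 0.00) ✓; E.y = 0.00, Q.y = 0.00 ✓; |EQ| = 48.20 ✓; ∠(LQ, QE) = 90.00° ✓; |LQ| = 9.500 ✓; bearing(L→M) − bearing(L→Q) = 59.00° ✓; |LM| = 9.500 ✓; ∠(LM, MK) = 94.70° ✗; |MK| = 22.70 ✓.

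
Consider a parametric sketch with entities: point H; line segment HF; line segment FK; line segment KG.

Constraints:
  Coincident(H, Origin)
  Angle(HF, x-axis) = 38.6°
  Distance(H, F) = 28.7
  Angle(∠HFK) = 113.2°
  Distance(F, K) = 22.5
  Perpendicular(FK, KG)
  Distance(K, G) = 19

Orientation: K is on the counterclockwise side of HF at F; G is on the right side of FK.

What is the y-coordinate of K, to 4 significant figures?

39.60

H is at the origin; HF runs at 38.6° with length 28.7, so F = 28.7·(cos 38.6°, sin 38.6°) = (22.43, 17.91). ∠HFK = 113.2°, so FK runs at 38.6° + (180° − 113.2°) = 105.4° from the x-axis; with |FK| = 22.5, K = F + 22.5·(cos 105.4°, sin 105.4°) = (16.45, 39.60). So K.y = 39.60.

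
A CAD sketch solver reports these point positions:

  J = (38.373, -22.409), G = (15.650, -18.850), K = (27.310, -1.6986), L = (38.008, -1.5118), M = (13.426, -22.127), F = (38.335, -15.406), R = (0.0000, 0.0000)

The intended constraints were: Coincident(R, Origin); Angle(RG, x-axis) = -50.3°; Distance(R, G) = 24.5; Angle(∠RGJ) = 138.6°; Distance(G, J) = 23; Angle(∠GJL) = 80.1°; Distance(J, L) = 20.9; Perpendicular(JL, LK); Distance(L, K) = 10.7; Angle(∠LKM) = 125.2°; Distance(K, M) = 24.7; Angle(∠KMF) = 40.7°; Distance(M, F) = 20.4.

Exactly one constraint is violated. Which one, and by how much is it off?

Distance(M, F) = 20.4 — off by 5.40.

R = (0.00, 0.00) ✓; RG at -50.30° ✓; |RG| = 24.50 ✓; ∠RGJ = 138.6° ✓; |GJ| = 23.00 ✓; ∠GJL = 80.10° ✓; |JL| = 20.90 ✓; ∠(JL, LK) = 90.00° ✓; |LK| = 10.70 ✓; ∠LKM = 125.2° ✓; |KM| = 24.70 ✓; ∠KMF = 40.70° ✓; |MF| = 25.80 ✗.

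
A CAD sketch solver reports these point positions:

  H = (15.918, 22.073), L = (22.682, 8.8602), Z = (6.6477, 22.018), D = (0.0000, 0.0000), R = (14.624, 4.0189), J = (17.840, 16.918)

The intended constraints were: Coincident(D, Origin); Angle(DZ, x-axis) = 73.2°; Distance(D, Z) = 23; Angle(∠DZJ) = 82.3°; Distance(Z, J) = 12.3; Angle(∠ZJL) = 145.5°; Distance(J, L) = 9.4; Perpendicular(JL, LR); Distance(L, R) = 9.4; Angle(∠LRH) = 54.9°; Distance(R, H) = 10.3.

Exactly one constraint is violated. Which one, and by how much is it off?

Distance(R, H) = 10.3 — off by 7.80.

D = (0.00, 0.00) ✓; DZ at 73.20° ✓; |DZ| = 23.00 ✓; ∠DZJ = 82.30° ✓; |ZJ| = 12.30 ✓; ∠ZJL = 145.5° ✓; |JL| = 9.401 ✓; ∠(JL, LR) = 90.00° ✓; |LR| = 9.401 ✓; ∠LRH = 54.90° ✓; |RH| = 18.10 ✗.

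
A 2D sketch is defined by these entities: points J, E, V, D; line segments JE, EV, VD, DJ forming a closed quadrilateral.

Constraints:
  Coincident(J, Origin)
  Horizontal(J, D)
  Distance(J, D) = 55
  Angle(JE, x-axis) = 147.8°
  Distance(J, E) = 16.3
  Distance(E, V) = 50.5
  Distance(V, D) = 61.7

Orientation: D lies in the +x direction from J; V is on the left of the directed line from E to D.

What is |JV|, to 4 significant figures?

51.57

J is at the origin; J and D share the same y with |JD| = 55.0 and D in +x, so D = (55.0, 0). JE runs at 147.8° with |JE| = 16.3, so E = (-13.79, 8.686). V is determined by |EV| = 50.5 and |VD| = 61.7 together: it lies at the intersection of circle(E, 50.5) and circle(D, 61.7). With |ED| = 69.34, the foot of the radical line on ED is 25.61 from E and the perpendicular offset is √(50.5² − 25.61²) = 43.53. Taking the left-of-ED solution: V = (17.07, 48.66).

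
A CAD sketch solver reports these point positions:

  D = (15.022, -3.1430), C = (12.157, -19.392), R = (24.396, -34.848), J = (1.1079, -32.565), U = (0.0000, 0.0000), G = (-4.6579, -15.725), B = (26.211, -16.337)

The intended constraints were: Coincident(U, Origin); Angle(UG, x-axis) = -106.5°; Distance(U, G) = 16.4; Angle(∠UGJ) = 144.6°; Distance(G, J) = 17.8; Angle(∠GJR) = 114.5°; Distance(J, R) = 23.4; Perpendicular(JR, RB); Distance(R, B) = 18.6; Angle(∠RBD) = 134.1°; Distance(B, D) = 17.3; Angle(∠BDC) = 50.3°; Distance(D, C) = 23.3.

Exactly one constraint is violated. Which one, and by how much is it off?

Distance(D, C) = 23.3 — off by 6.80.

U = (0.00, 0.00) ✓; UG at -106.5° ✓; |UG| = 16.40 ✓; ∠UGJ = 144.6° ✓; |GJ| = 17.80 ✓; ∠GJR = 114.5° ✓; |JR| = 23.40 ✓; ∠(JR, RB) = 90.00° ✓; |RB| = 18.60 ✓; ∠RBD = 134.1° ✓; |BD| = 17.30 ✓; ∠BDC = 50.30° ✓; |DC| = 16.50 ✗.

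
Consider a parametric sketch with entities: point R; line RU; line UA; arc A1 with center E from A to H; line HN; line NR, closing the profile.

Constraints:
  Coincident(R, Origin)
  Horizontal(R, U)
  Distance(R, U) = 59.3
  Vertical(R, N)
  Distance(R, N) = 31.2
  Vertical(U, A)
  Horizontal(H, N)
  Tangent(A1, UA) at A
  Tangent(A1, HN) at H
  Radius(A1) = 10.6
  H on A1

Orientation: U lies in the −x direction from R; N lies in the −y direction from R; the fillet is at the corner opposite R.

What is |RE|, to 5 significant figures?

52.878

R is at the origin; R and U share the same y with |RU| = 59.3 and U on the −x side, so U = (-59.300, 0.0000). RN is vertical with |RN| = 31.2 and N on the −y side, so N = (0.0000, -31.200). The virtual corner opposite R is at (-59.300, -31.200). The tangent condition forces EA to be normal to UA and the tangent condition forces EH to be normal to HN, with radius 10.6, so the center E sits 10.6 in from both sides at E = (-48.700, -20.600). Then |RE| = |E − R| = 52.878.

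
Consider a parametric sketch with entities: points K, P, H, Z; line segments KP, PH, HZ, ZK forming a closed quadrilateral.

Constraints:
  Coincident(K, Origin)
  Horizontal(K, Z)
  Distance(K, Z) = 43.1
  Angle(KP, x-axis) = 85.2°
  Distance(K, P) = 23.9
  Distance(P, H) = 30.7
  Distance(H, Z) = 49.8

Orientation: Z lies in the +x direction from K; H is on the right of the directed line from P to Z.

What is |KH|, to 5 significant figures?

8.5620

K is at the origin; K and Z share the same y with |KZ| = 43.1 and Z in +x, so Z = (43.1, 0). KP runs at 85.2° with |KP| = 23.9, so P = (1.9999, 23.816). H is determined by |PH| = 30.7 and |HZ| = 49.8 together: it lies at the intersection of circle(P, 30.7) and circle(Z, 49.8). With |PZ| = 47.502, the foot of the radical line on PZ is 7.5668 from P and the perpendicular offset is √(30.7² − 7.5668²) = 29.753. Taking the right-of-PZ solution: H = (-6.3703, -5.7207).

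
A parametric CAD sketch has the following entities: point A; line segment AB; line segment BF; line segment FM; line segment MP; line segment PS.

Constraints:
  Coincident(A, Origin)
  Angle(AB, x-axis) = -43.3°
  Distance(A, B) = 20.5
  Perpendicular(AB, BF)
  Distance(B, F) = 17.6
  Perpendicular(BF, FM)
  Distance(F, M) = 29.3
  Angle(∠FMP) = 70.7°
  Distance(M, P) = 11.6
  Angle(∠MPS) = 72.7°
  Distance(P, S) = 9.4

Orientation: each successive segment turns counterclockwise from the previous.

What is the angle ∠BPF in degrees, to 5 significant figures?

37.902°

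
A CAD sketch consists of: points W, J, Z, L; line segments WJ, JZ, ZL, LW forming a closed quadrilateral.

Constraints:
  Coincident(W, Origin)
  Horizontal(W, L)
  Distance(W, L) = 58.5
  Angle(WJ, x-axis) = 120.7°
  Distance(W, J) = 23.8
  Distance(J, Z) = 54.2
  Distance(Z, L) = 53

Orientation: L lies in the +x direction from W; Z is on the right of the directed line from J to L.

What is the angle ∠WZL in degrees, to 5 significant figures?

84.416°

W is at the origin; WL is horizontal with |WL| = 58.5 and L in +x, so L = (58.5, 0). WJ runs at 120.7° with |WJ| = 23.8, so J = (-12.151, 20.464). Z is determined by |JZ| = 54.2 and |ZL| = 53.0 together: it lies at the intersection of circle(J, 54.2) and circle(L, 53.0). With |JL| = 73.555, the foot of the radical line on JL is 37.652 from J and the perpendicular offset is √(54.2² − 37.652²) = 38.987. Taking the right-of-JL solution: Z = (13.168, -27.459).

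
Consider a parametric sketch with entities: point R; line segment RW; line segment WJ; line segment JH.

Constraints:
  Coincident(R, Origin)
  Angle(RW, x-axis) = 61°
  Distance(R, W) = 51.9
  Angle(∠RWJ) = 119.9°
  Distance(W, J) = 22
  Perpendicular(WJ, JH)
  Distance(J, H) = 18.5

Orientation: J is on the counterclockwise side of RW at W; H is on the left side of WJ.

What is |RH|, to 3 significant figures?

54.7

R is at the origin; RW runs at 61.0° with length 51.9, so W = 51.9·(cos 61.0°, sin 61.0°) = (25.2, 45.4). ∠RWJ = 119.9°, so WJ runs at 61.0° + (180° − 119.9°) = 121° from the x-axis; with |WJ| = 22.0, J = W + 22.0·(cos 121°, sin 121°) = (13.8, 64.2). WJ ⟂ JH; with |JH| = 18.5 on the left of WJ, H = J + 18.5·(-0.856, -0.517) = (-2.04, 54.7). Then |RH| = |H − R| = 54.7.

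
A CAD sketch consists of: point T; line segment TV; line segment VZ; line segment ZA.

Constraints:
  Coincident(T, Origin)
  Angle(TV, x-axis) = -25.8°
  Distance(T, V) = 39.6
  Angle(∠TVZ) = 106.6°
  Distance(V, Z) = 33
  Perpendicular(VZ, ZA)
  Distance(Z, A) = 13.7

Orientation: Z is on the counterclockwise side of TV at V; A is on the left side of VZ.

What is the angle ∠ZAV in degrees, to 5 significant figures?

67.454°

T is at the origin; TV runs at -25.8° with length 39.6, so V = 39.6·(cos -25.8°, sin -25.8°) = (35.653, -17.235). ∠TVZ = 106.6°, so VZ runs at -25.8° + (180° − 106.6°) = 47.600° from the x-axis; with |VZ| = 33.0, Z = V + 33.0·(cos 47.600°, sin 47.600°) = (57.905, 7.1339). VZ is perpendicular to ZA; with |ZA| = 13.7 on the left of VZ, A = Z + 13.7·(-0.73846, 0.67430) = (47.788, 16.372). Then cos ∠ZAV = AZ·AV / (|AZ||AV|), giving 67.454°.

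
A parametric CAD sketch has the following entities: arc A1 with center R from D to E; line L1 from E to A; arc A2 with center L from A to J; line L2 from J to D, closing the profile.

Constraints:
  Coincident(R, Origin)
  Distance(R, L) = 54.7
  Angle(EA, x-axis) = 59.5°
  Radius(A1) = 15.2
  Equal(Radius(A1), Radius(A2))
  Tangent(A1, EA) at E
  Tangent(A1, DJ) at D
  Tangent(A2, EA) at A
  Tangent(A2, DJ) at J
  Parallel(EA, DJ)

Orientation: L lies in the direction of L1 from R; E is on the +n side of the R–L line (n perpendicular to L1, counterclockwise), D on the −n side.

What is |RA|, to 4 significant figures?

56.77

The slot axis is L1's direction at 59.5°, so u = (cos 59.5°, sin 59.5°) = (0.5075, 0.8616) and n = (−sin 59.5°, cos 59.5°) = (-0.8616, 0.5075). R is at the origin and L lies 54.7 along u from R, so L = 54.7·u = (27.76, 47.13). Tangency of A1 to both parallel lines with radius 15.2 puts E and D at R ± 15.2·n: E = (-13.10, 7.715), D = (13.10, -7.715). Equal radii place A and J the same way about L: A = L + 15.2·n = (14.67, 54.85), J = L − 15.2·n = (40.86, 39.42). Then |RA| = |A − R| = 56.77.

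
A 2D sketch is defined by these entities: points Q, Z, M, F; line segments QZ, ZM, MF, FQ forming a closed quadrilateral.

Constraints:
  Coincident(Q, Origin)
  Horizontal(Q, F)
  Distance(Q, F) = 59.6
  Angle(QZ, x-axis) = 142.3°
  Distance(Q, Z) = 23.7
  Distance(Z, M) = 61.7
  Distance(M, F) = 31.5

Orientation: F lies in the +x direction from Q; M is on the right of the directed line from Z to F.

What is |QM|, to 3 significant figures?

38.2

Checks: |ZM| = 61.70 ✓; |MF| = 31.50 ✓.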